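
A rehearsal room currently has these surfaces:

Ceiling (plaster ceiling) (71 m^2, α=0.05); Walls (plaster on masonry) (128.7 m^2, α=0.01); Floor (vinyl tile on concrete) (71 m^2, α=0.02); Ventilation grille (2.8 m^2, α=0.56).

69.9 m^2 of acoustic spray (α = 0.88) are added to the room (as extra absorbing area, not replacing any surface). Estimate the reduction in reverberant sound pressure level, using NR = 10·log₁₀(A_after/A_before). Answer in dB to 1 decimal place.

9.5 dB

Total absorption A_before = 71*0.05 + 128.7*0.01 + 71*0.02 + 2.8*0.56
  = 3.550 + 1.287 + 1.420 + 1.568 = 7.825 m^2 sabins.
Treatment contributes 69.9·0.88 = 61.512 sabins.
A_after = 7.825 + 61.512 = 69.337 sabins.
NR = 10·log₁₀(69.337/7.825) = 9.5 dB.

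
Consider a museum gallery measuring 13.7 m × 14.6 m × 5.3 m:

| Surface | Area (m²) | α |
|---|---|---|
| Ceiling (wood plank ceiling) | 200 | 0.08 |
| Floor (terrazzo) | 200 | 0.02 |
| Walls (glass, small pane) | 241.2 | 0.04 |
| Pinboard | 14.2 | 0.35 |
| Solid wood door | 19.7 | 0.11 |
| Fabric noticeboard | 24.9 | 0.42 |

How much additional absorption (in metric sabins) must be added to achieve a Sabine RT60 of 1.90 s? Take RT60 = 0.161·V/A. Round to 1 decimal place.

Summing Sᵢαᵢ: 16.000 + 4.000 + 9.648 + 4.970 + 2.167 + 10.458 → A₁ = 47.243 sabins.
For T = 1.90 s, need A₂ = 0.161·V/T = 0.161·1060.106/1.90 = 89.830 sabins.
Shortfall: 89.830 − 47.243 = 42.6 sabins.

42.6 sabins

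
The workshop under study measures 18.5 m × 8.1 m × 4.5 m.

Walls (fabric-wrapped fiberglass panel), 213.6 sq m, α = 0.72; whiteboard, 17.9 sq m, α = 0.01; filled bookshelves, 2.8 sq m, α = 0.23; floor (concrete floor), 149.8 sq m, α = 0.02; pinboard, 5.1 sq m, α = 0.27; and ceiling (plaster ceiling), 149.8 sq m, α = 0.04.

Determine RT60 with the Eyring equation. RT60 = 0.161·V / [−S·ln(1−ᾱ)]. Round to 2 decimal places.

Total surface area S = 213.6 + 17.9 + 2.8 + 149.8 + 5.1 + 149.8 = 539.0 sq m.
Absorption A = 213.6·0.72 + 17.9·0.01 + 2.8·0.23 + 149.8·0.02 + 5.1·0.27 + 149.8·0.04 = 164.980 sabins.
Mean coefficient ᾱ = A/S = 0.3061.
Eyring denominator: −S ln(1−ᾱ) = 196.965.
V = 18.5 × 8.1 × 4.5 = 674.325 m³.
T = 0.161·V/[−S·ln(1−ᾱ)] = 0.161·674.325/196.965 = 0.55 s.

0.55 sec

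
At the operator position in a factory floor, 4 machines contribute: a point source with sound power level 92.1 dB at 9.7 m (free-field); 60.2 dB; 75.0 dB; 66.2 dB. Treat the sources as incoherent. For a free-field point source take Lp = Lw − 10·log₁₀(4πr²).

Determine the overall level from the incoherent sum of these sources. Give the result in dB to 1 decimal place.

Source at 9.7 m: Lp = 92.1 − 10·log₁₀(4π·9.7²) = 92.1 − 10·log₁₀(1182.370) = 61.4 dB.
Converting to relative power and adding: 10^(61.4/10) + 10^(60.2/10) + 10^(75.0/10) + 10^(66.2/10) = 3.822e+07.
Back to dB: 10·log₁₀ Σ = 75.8 dB.

75.8 dB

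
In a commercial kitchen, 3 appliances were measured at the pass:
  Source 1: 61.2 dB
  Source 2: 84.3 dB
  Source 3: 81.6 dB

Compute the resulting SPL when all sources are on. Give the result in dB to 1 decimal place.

86.2 dB

Converting to relative power and adding: 10^(61.2/10) + 10^(84.3/10) + 10^(81.6/10) = 4.15e+08.
Back to dB: 10·log₁₀ Σ = 86.2 dB.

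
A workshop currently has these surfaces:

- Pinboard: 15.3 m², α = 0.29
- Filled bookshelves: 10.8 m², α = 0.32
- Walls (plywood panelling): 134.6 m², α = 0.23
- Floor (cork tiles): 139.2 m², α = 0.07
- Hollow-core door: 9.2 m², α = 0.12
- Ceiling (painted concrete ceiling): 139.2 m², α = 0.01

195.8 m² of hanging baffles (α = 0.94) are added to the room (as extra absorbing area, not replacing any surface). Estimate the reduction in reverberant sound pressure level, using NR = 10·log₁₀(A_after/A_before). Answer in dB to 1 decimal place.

6.6 dB

Equivalent absorption area: A_before = 15.3*0.29 + 10.8*0.32 + 134.6*0.23 + 139.2*0.07 + 9.2*0.12 + 139.2*0.01 = 51.091 m².
Added absorption = 195.8 × 0.94 = 184.052 sabins.
New total A_after = 235.143 sabins.
Reduction = 10 log₁₀(A_after/A_before) = 10 log₁₀(4.6024) = 6.6 dB.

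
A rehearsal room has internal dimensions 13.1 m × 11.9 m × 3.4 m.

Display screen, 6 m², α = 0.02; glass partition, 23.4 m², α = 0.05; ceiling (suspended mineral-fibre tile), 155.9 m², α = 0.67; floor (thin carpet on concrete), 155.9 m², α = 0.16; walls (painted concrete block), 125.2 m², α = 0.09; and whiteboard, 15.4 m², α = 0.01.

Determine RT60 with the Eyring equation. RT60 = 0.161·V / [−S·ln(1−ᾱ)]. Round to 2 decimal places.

Total surface area S = 6 + 23.4 + 155.9 + 155.9 + 125.2 + 15.4 = 481.8 m².
Σ(Sᵢαᵢ) = 6×0.02 + 23.4×0.05 + 155.9×0.67 + 155.9×0.16 + 125.2×0.09 + 15.4×0.01 = 142.109.
ᾱ = 142.109 / 481.8 = 0.2950.
Eyring denominator: −S ln(1−ᾱ) = 168.417.
V = 13.1 × 11.9 × 3.4 = 530.026 m³.
T = 0.161·V/[−S·ln(1−ᾱ)] = 0.161·530.026/168.417 = 0.51 s.

0.51 sec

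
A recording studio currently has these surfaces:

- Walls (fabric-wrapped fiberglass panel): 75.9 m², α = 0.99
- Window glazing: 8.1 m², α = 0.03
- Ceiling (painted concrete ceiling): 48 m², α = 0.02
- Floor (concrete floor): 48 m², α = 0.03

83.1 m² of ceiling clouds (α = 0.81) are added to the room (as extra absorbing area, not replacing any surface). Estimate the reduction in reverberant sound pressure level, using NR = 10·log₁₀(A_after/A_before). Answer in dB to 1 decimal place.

Summing Sᵢαᵢ: 75.141 + 0.243 + 0.960 + 1.440 → A_before = 77.784 sabins.
Added absorption = 83.1 × 0.81 = 67.311 sabins.
A_after = 77.784 + 67.311 = 145.095 sabins.
Reduction = 10 log₁₀(A_after/A_before) = 10 log₁₀(1.8654) = 2.7 dB.

2.7 dB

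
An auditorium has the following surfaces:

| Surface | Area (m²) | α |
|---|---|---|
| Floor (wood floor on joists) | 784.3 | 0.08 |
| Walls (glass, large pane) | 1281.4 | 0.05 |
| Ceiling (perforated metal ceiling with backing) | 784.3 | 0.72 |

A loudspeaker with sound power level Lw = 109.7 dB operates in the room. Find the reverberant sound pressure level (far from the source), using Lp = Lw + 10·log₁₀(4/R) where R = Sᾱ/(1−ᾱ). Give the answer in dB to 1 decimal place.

Σ(Sᵢαᵢ) = 784.3×0.08 + 1281.4×0.05 + 784.3×0.72 = 691.510; total area S = 2850.0 m².
ᾱ = 0.2426, so room constant R = A/(1−ᾱ) = 913.005 m².
Lp = Lw + 10 log₁₀(4/R) = 109.7 -23.58 = 86.1 dB.

86.1 dB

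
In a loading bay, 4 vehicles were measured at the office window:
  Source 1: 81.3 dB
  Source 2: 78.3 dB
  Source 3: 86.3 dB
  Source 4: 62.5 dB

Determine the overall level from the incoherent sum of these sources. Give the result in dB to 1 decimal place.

88.0 dB

Converting to relative power and adding: 10^(81.3/10) + 10^(78.3/10) + 10^(86.3/10) + 10^(62.5/10) = 6.309e+08.
L_total = 10·log₁₀(6.309e+08) = 88.0 dB.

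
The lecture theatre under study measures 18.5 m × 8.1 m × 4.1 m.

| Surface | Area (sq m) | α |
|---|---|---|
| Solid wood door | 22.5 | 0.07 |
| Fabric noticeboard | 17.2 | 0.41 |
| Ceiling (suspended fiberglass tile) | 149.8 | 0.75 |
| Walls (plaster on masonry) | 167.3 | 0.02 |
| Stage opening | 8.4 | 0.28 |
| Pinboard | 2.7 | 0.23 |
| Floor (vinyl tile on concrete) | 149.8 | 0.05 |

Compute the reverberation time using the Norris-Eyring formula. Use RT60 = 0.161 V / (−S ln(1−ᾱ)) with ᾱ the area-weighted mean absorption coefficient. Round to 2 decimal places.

0.63 seconds

S = Σ Sᵢ = 517.7 sq m.
Absorption A = 22.5·0.07 + 17.2·0.41 + 149.8·0.75 + 167.3·0.02 + 8.4·0.28 + 2.7·0.23 + 149.8·0.05 = 134.786 sabins.
Mean coefficient ᾱ = A/S = 0.2604.
−S·ln(1−ᾱ) = −517.7 × ln(1 − 0.2604) = 156.162.
V = 18.5 × 8.1 × 4.1 = 614.385 m³.
RT60 = 0.161 × 614.385 / 156.162 = 0.63 s.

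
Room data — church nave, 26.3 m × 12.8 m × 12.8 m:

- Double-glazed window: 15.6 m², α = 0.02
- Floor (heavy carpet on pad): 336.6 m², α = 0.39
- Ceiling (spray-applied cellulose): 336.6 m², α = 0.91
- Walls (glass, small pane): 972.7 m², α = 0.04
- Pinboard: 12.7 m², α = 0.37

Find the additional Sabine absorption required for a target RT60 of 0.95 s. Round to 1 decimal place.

Equivalent absorption area: A₁ = 15.6·0.02 + 336.6·0.39 + 336.6·0.91 + 972.7·0.04 + 12.7·0.37 = 481.499 m².
V = 4308.992 m³. Required absorption A₂ = 0.161 × 4308.992 / 0.95 = 730.261 sabins.
Additional absorption ΔA = 730.261 − 481.499 = 248.8 sabins.

248.8 sabins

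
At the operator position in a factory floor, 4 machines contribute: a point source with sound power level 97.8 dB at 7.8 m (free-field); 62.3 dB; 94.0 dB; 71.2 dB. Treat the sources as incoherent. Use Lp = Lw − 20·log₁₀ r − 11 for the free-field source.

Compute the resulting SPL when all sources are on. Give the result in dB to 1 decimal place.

Source at 7.8 m: Lp = 97.8 − 20·log₁₀(7.8) − 11 = 69.0 dB.
Σ 10^(Lᵢ/10) = 2.535e+09.
Combined level = 10 log₁₀(2.535e+09) = 94.0 dB.

94.0 dB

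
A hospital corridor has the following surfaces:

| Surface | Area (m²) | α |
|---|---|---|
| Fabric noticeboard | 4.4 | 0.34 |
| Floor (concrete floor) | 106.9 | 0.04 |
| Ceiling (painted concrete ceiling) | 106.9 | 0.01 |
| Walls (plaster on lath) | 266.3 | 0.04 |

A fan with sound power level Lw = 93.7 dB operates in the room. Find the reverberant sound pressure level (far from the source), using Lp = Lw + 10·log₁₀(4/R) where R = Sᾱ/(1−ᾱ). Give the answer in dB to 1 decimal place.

87.1 dB

Σ(Sᵢαᵢ) = 4.4·0.34 + 106.9·0.04 + 106.9·0.01 + 266.3·0.04 = 17.493; total area S = 484.5 m².
ᾱ = 0.0361, so room constant R = A/(1−ᾱ) = 18.148 m².
Lp = 93.7 + 10·log₁₀(4/18.148) = 93.7 + (-6.57) = 87.1 dB.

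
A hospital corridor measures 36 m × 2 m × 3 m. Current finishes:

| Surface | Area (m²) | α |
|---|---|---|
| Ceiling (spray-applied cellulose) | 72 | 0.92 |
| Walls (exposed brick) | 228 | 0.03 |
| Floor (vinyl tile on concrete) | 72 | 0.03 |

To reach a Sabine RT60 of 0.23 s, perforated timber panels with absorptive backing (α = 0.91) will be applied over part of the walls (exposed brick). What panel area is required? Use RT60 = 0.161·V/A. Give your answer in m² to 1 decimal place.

86.3

A₁ = Σ Sᵢαᵢ = 72*0.92 + 228*0.03 + 72*0.03 = 75.240 sabins.
Required A₂ = 0.161·216/0.23 = 151.200 sabins.
Absorption to add: 151.200 − 75.240 = 75.960 sabins.
Net gain per m²: Δα = 0.91 − 0.03 = 0.88.
Area = ΔA/Δα = 75.960/0.88 = 86.3 m².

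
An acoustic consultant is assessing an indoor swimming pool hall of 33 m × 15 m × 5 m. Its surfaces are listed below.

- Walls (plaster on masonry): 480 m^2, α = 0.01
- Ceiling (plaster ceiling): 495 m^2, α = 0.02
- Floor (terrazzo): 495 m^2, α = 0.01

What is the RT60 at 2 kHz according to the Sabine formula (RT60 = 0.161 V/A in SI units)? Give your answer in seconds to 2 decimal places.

20.28 seconds

A = Σ Sᵢαᵢ = 480×0.01 + 495×0.02 + 495×0.01 = 19.650 sabins.
V = 33·15·5 = 2475 m³.
T = 0.161 V/A = 0.161·2475/19.650 = 20.28 s.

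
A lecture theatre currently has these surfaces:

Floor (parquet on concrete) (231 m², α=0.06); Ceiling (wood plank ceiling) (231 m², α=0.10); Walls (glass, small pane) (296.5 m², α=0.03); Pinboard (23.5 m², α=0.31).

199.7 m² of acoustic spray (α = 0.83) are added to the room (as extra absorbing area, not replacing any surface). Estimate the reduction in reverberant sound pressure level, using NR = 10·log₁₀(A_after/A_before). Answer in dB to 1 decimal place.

Equivalent absorption area: A_before = 231·0.06 + 231·0.10 + 296.5·0.03 + 23.5·0.31 = 53.140 m².
Added absorption = 199.7 × 0.83 = 165.751 sabins.
New total A_after = 218.891 sabins.
Reduction = 10 log₁₀(A_after/A_before) = 10 log₁₀(4.1191) = 6.1 dB.

6.1 dB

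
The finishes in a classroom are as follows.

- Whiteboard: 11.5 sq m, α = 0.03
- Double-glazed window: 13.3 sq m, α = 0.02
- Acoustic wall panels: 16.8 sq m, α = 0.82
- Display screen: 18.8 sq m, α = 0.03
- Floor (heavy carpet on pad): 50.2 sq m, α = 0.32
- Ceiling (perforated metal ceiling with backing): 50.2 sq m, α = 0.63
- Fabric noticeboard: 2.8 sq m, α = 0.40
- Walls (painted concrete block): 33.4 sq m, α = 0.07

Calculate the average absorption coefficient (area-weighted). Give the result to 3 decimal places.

0.336

Total surface area S = 197.0 sq m.
Weighted sum Σ Sα = 66.099.
ᾱ = A/S = 0.336.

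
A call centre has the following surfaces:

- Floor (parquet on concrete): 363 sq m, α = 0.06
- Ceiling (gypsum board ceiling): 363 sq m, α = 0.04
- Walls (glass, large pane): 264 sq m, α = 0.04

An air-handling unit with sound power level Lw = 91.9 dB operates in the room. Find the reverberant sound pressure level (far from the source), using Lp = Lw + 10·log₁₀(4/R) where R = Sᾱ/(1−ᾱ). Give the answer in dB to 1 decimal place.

A = 46.860 sabins; S = 990.0 sq m.
ᾱ = 46.860/990.0 = 0.0473; R = Sᾱ/(1−ᾱ) = 46.860/(1−0.0473) = 49.187 sq m.
Lp = 91.9 + 10·log₁₀(4/49.187) = 91.9 + (-10.90) = 81.0 dB.

81.0 dB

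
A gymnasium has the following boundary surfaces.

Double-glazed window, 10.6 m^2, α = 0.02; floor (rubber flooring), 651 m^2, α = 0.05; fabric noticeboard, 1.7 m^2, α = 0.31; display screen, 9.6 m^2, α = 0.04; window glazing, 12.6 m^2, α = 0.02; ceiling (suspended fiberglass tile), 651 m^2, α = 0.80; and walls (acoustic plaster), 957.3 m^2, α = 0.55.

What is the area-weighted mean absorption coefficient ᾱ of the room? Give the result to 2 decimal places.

0.47

S = Σ Sᵢ = 10.6 + 651 + 1.7 + 9.6 + 12.6 + 651 + 957.3 = 2293.8 m^2.
Σ(Sᵢαᵢ) = 10.6·0.02 + 651·0.05 + 1.7·0.31 + 9.6·0.04 + 12.6·0.02 + 651·0.80 + 957.3·0.55 = 1081.240.
ᾱ = 1081.240 / 2293.8 = 0.47.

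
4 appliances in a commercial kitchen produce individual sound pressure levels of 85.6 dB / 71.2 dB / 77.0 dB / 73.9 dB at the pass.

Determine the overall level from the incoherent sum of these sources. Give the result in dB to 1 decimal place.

86.5 dB

Converting to relative power and adding: 10^(85.6/10) + 10^(71.2/10) + 10^(77.0/10) + 10^(73.9/10) = 4.509e+08.
L_total = 10·log₁₀(4.509e+08) = 86.5 dB.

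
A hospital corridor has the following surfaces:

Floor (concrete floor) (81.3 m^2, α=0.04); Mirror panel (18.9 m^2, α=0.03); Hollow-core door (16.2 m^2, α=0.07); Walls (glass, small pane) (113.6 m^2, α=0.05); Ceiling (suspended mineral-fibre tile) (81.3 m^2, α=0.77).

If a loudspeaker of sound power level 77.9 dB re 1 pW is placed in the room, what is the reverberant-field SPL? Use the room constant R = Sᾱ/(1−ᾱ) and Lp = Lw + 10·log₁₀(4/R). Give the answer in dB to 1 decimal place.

A = 73.234 sabins; S = 311.3 m^2.
ᾱ = 73.234/311.3 = 0.2353; R = Sᾱ/(1−ᾱ) = 73.234/(1−0.2353) = 95.768 m^2.
Lp = Lw + 10 log₁₀(4/R) = 77.9 -13.79 = 64.1 dB.

64.1 dB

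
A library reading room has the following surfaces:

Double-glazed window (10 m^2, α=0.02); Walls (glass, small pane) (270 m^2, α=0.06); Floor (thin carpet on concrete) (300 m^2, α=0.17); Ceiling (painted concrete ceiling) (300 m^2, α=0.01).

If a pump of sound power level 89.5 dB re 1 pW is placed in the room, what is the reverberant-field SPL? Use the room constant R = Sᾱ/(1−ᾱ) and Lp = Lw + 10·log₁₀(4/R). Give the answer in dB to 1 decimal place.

Σ(Sᵢαᵢ) = 10×0.02 + 270×0.06 + 300×0.17 + 300×0.01 = 70.400; total area S = 880.0 m^2.
ᾱ = 0.0800, so room constant R = A/(1−ᾱ) = 76.522 m^2.
Lp = 89.5 + 10·log₁₀(4/76.522) = 89.5 + (-12.82) = 76.7 dB.

76.7 dB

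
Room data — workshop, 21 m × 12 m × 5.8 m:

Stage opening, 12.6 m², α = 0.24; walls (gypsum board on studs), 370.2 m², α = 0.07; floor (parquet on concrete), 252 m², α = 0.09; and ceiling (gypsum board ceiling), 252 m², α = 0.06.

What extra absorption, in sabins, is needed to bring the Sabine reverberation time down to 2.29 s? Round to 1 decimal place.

36.0 sabins

A₁ = Σ Sᵢαᵢ = 12.6×0.24 + 370.2×0.07 + 252×0.09 + 252×0.06 = 66.738 sabins.
V = 1461.6 m³. Required absorption A₂ = 0.161 × 1461.6 / 2.29 = 102.759 sabins.
ΔA = A₂ − A₁ = 102.759 − 66.738 = 36.0 sabins.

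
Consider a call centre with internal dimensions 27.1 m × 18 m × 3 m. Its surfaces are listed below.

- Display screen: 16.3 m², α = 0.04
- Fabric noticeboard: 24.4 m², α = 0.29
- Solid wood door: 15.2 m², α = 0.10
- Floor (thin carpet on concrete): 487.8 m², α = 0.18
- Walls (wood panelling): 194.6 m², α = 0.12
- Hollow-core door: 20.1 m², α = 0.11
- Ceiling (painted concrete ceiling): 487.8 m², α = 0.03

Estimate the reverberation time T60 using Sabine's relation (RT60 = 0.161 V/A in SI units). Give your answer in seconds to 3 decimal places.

1.717 s

Summing Sᵢαᵢ: 0.652 + 7.076 + 1.520 + 87.804 + 23.352 + 2.211 + 14.634 → A = 137.249 sabins.
Volume V = 27.1 × 18 × 3 = 1463.4 m³.
Sabine: RT60 = 0.161 × 1463.4 / 137.249 = 1.717 s.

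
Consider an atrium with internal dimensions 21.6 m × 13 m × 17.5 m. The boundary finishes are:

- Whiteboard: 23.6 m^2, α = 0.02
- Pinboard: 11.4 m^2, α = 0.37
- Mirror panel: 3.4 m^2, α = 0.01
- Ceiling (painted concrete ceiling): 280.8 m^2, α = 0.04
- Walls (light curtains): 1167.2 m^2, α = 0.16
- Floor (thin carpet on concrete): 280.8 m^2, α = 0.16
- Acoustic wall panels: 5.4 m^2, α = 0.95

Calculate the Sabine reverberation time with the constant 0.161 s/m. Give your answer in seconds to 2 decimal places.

3.13 s

A = Σ Sᵢαᵢ = 23.6×0.02 + 11.4×0.37 + 3.4×0.01 + 280.8×0.04 + 1167.2×0.16 + 280.8×0.16 + 5.4×0.95 = 252.766 sabins.
Room volume: 4914 m³.
Sabine: RT60 = 0.161 × 4914 / 252.766 = 3.13 s.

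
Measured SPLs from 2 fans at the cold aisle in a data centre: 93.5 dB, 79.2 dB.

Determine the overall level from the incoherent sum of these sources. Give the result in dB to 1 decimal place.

Converting to relative power and adding: 10^(93.5/10) + 10^(79.2/10) = 2.322e+09.
L_total = 10·log₁₀(2.322e+09) = 93.7 dB.

93.7 dB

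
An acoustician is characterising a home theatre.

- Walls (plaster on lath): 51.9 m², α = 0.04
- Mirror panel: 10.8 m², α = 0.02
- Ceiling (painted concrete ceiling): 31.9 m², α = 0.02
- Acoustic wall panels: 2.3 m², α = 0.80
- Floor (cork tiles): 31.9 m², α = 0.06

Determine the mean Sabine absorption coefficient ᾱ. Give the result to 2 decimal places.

Total surface area S = 128.8 m².
A = 51.9*0.04 + 10.8*0.02 + 31.9*0.02 + 2.3*0.80 + 31.9*0.06 = 6.684 sabins.
ᾱ = 6.684 / 128.8 = 0.05.

0.05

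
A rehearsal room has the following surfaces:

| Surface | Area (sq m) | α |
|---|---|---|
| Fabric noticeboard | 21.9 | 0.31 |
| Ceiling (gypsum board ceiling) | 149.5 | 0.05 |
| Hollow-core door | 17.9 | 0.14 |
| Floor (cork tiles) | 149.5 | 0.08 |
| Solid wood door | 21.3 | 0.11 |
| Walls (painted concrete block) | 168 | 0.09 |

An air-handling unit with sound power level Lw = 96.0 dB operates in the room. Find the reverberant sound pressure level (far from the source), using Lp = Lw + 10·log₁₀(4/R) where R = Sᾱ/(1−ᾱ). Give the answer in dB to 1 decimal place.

85.0 dB

A = 46.193 sabins; S = 528.1 sq m.
ᾱ = 46.193/528.1 = 0.0875; R = Sᾱ/(1−ᾱ) = 46.193/(1−0.0875) = 50.622 sq m.
Lp = Lw + 10 log₁₀(4/R) = 96.0 -11.02 = 85.0 dB.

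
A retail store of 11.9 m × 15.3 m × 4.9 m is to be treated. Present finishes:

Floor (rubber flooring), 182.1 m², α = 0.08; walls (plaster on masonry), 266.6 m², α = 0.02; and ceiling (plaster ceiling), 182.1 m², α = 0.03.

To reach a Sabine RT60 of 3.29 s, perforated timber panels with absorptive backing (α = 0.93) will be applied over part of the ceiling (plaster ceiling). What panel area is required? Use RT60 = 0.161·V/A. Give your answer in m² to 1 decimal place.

20.3

Summing Sᵢαᵢ: 14.568 + 5.332 + 5.463 → A₁ = 25.363 sabins.
V = 892.143 m³. Target absorption A₂ = 0.161 × 892.143 / 3.29 = 43.658 sabins.
ΔA needed = 43.658 − 25.363 = 18.295 sabins.
Each m² of panel replacing the ceiling (plaster ceiling) adds (0.93 − 0.03) = 0.90 sabins.
Area = ΔA/Δα = 18.295/0.90 = 20.3 m².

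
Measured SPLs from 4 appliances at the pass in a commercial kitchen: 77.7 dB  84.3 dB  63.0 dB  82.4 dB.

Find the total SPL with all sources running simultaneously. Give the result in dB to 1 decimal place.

Converting to relative power and adding: 10^(77.7/10) + 10^(84.3/10) + 10^(63.0/10) + 10^(82.4/10) = 5.038e+08.
Back to dB: 10·log₁₀ Σ = 87.0 dB.

87.0 dB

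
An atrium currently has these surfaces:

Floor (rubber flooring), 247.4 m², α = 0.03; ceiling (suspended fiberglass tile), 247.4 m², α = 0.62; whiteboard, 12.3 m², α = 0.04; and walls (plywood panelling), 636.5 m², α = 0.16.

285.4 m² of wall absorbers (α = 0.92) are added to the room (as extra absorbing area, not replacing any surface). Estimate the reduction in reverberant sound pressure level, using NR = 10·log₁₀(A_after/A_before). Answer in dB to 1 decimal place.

3.0 dB

Total absorption A_before = 247.4·0.03 + 247.4·0.62 + 12.3·0.04 + 636.5·0.16
  = 7.422 + 153.388 + 0.492 + 101.840 = 263.142 m² sabins.
Added absorption = 285.4 × 0.92 = 262.568 sabins.
A_after = 263.142 + 262.568 = 525.710 sabins.
Reduction = 10 log₁₀(A_after/A_before) = 10 log₁₀(1.9978) = 3.0 dB.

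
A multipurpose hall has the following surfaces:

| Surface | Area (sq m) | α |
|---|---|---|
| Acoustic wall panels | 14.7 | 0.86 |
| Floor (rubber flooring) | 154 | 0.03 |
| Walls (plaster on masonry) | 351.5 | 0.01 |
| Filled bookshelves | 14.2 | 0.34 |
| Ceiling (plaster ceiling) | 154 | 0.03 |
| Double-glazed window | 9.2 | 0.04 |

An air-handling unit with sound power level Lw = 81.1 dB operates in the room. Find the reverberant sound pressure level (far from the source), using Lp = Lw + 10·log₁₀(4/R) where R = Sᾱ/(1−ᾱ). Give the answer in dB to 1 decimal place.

72.1 dB

Σ(Sᵢαᵢ) = 14.7×0.86 + 154×0.03 + 351.5×0.01 + 14.2×0.34 + 154×0.03 + 9.2×0.04 = 30.593; total area S = 697.6 sq m.
ᾱ = 30.593/697.6 = 0.0439; R = Sᾱ/(1−ᾱ) = 30.593/(1−0.0439) = 31.998 sq m.
Lp = Lw + 10 log₁₀(4/R) = 81.1 -9.03 = 72.1 dB.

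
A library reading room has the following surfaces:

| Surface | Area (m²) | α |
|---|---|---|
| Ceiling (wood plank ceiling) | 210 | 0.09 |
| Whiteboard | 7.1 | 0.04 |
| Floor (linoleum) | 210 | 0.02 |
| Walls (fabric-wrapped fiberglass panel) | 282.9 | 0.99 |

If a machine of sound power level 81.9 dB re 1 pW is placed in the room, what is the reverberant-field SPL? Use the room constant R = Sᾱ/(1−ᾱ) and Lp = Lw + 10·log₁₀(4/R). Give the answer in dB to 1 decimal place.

60.7 dB

Σ(Sᵢαᵢ) = 210·0.09 + 7.1·0.04 + 210·0.02 + 282.9·0.99 = 303.455; total area S = 710.0 m².
ᾱ = 0.4274, so room constant R = A/(1−ᾱ) = 529.960 m².
Lp = Lw + 10 log₁₀(4/R) = 81.9 -21.22 = 60.7 dB.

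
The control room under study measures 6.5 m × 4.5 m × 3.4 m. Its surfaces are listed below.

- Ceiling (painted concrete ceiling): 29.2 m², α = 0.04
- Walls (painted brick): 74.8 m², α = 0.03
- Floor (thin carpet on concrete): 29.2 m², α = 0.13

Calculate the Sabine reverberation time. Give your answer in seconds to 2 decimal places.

2.22 sec

A = Σ Sᵢαᵢ = 29.2*0.04 + 74.8*0.03 + 29.2*0.13 = 7.208 sabins.
Volume V = 6.5 × 4.5 × 3.4 = 99.45 m³.
T = 0.161 V/A = 0.161·99.45/7.208 = 2.22 s.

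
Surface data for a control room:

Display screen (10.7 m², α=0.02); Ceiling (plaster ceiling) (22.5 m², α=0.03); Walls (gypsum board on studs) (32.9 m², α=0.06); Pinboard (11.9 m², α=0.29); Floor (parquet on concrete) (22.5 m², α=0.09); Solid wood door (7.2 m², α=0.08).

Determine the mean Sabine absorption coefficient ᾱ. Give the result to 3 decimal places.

Total surface area S = 107.7 m².
Weighted sum Σ Sα = 8.915.
ᾱ = 8.915 / 107.7 = 0.083.

0.083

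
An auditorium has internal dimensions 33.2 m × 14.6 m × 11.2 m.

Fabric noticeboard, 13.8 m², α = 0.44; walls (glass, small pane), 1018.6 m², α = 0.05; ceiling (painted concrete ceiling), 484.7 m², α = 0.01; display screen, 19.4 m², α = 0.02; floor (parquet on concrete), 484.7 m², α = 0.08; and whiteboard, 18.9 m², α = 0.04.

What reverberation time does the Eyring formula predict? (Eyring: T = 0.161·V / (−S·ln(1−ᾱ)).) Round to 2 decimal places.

8.37 sec

Total surface area S = 13.8 + 1018.6 + 484.7 + 19.4 + 484.7 + 18.9 = 2040.1 m².
Σ(Sᵢαᵢ) = 13.8·0.44 + 1018.6·0.05 + 484.7·0.01 + 19.4·0.02 + 484.7·0.08 + 18.9·0.04 = 101.769.
ᾱ = 101.769 / 2040.1 = 0.0499.
Eyring denominator: −S ln(1−ᾱ) = 104.429.
V = 33.2 × 14.6 × 11.2 = 5428.864 m³.
T = 0.161·V/[−S·ln(1−ᾱ)] = 0.161·5428.864/104.429 = 8.37 s.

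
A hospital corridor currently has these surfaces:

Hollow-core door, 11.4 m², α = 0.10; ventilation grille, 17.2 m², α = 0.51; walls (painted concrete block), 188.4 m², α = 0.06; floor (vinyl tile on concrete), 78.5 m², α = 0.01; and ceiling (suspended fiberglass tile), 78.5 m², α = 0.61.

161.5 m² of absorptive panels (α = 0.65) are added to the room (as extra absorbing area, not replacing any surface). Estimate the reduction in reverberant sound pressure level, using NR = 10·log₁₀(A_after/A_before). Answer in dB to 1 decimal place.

4.0 dB

Total absorption A_before = 11.4*0.10 + 17.2*0.51 + 188.4*0.06 + 78.5*0.01 + 78.5*0.61
  = 1.140 + 8.772 + 11.304 + 0.785 + 47.885 = 69.886 m² sabins.
Treatment contributes 161.5·0.65 = 104.975 sabins.
A_after = 69.886 + 104.975 = 174.861 sabins.
Reduction = 10 log₁₀(A_after/A_before) = 10 log₁₀(2.5021) = 4.0 dB.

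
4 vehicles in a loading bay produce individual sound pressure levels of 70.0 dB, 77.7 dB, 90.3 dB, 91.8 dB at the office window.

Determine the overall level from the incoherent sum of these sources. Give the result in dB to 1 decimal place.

Sum in the linear (power) domain: Σ 10^(Lᵢ/10) = 10^(70.0/10) + 10^(77.7/10) + 10^(90.3/10) + 10^(91.8/10) = 2.654e+09.
L_total = 10·log₁₀(2.654e+09) = 94.2 dB.

94.2 dB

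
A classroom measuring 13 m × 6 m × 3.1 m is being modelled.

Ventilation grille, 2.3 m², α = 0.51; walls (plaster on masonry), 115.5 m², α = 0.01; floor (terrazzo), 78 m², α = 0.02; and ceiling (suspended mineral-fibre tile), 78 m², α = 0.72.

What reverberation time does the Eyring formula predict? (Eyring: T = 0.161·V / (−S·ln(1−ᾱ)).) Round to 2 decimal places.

S = Σ Sᵢ = 273.8 m².
Absorption A = 2.3×0.51 + 115.5×0.01 + 78×0.02 + 78×0.72 = 60.048 sabins.
Mean coefficient ᾱ = A/S = 0.2193.
Eyring denominator: −S ln(1−ᾱ) = 67.783.
V = 13 × 6 × 3.1 = 241.8 m³.
RT60 = 0.161 × 241.8 / 67.783 = 0.57 s.

0.57 s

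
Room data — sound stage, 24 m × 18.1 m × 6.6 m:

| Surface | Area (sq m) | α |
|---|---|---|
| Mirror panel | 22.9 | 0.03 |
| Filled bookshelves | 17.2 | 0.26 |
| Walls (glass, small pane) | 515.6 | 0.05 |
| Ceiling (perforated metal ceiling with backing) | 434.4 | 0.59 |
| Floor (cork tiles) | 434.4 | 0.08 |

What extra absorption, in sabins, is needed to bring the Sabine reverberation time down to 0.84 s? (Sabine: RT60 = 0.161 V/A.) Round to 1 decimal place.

Total absorption A₁ = 22.9×0.03 + 17.2×0.26 + 515.6×0.05 + 434.4×0.59 + 434.4×0.08
  = 0.687 + 4.472 + 25.780 + 256.296 + 34.752 = 321.987 sq m sabins.
For T = 0.84 s, need A₂ = 0.161·V/T = 0.161·2867.04/0.84 = 549.516 sabins.
ΔA = A₂ − A₁ = 549.516 − 321.987 = 227.5 sabins.

227.5 sabins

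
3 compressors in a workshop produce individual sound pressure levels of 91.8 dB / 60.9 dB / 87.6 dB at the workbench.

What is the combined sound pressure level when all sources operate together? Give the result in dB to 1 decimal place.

Σ 10^(Lᵢ/10) = 2.09e+09.
Back to dB: 10·log₁₀ Σ = 93.2 dB.

93.2 dB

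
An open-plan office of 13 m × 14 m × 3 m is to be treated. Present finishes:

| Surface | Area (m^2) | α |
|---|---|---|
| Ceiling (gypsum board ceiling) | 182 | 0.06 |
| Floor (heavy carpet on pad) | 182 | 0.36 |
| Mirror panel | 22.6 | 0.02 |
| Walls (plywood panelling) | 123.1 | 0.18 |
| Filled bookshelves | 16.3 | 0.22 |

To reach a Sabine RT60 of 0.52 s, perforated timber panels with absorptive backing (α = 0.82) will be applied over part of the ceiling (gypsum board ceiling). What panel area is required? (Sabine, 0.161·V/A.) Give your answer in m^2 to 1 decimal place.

87.4

Total absorption A₁ = 182×0.06 + 182×0.36 + 22.6×0.02 + 123.1×0.18 + 16.3×0.22
  = 10.920 + 65.520 + 0.452 + 22.158 + 3.586 = 102.636 m^2 sabins.
Required A₂ = 0.161·546/0.52 = 169.050 sabins.
ΔA needed = 169.050 − 102.636 = 66.414 sabins.
Each m^2 of panel replacing the ceiling (gypsum board ceiling) adds (0.82 − 0.06) = 0.76 sabins.
Panel area = 66.414 / 0.76 = 87.4 m^2.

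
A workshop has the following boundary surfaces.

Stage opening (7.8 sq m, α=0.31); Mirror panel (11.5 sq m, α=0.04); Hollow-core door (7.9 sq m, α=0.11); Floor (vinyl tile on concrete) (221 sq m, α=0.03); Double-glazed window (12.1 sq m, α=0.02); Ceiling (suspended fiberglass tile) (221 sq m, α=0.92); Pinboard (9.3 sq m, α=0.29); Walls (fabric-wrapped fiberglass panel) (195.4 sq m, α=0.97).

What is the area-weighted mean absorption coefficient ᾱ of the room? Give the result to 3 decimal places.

Total surface area S = 686.0 sq m.
Weighted sum Σ Sα = 406.174.
ᾱ = A/S = 0.592.

0.592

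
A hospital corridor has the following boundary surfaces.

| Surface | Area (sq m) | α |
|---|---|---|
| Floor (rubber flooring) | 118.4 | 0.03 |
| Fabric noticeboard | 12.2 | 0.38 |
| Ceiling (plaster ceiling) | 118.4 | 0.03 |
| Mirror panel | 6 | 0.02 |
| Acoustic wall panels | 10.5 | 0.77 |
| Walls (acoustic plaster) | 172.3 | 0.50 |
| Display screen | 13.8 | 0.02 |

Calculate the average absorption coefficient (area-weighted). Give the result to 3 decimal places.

0.236

Total surface area S = 451.6 sq m.
A = 118.4·0.03 + 12.2·0.38 + 118.4·0.03 + 6·0.02 + 10.5·0.77 + 172.3·0.50 + 13.8·0.02 = 106.371 sabins.
ᾱ = A/S = 0.236.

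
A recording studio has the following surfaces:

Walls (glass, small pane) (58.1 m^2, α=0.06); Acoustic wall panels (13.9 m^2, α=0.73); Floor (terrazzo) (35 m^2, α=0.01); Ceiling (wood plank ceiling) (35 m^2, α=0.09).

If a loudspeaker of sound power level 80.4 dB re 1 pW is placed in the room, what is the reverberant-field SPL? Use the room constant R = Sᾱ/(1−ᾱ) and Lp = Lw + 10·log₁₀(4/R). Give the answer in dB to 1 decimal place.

A = 17.133 sabins; S = 142.0 m^2.
ᾱ = 17.133/142.0 = 0.1207; R = Sᾱ/(1−ᾱ) = 17.133/(1−0.1207) = 19.485 m^2.
Lp = Lw + 10 log₁₀(4/R) = 80.4 -6.88 = 73.5 dB.

73.5 dB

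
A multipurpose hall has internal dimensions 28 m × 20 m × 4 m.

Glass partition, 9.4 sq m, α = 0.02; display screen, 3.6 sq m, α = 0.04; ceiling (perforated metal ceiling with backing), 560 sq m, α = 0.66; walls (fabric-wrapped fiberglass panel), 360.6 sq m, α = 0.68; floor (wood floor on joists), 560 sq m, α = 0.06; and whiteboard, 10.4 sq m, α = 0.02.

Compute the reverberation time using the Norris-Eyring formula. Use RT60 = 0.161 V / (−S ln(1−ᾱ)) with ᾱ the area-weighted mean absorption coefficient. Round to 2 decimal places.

0.42 seconds

Total surface area S = 9.4 + 3.6 + 560 + 360.6 + 560 + 10.4 = 1504.0 sq m.
Absorption A = 9.4×0.02 + 3.6×0.04 + 560×0.66 + 360.6×0.68 + 560×0.06 + 10.4×0.02 = 648.948 sabins.
ᾱ = 648.948 / 1504.0 = 0.4315.
Eyring denominator: −S ln(1−ᾱ) = 849.390.
V = 28 × 20 × 4 = 2240 m³.
RT60 = 0.161 × 2240 / 849.390 = 0.42 s.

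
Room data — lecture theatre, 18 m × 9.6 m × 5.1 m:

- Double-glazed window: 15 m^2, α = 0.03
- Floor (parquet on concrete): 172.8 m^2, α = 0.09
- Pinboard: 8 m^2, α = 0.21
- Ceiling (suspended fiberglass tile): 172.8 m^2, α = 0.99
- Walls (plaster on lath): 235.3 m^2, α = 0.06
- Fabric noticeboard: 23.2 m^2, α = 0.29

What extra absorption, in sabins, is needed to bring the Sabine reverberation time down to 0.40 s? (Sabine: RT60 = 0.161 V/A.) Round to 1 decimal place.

145.1 sabins

A₁ = Σ Sᵢαᵢ = 15*0.03 + 172.8*0.09 + 8*0.21 + 172.8*0.99 + 235.3*0.06 + 23.2*0.29 = 209.600 sabins.
For T = 0.40 s, need A₂ = 0.161·V/T = 0.161·881.28/0.40 = 354.715 sabins.
ΔA = A₂ − A₁ = 354.715 − 209.600 = 145.1 sabins.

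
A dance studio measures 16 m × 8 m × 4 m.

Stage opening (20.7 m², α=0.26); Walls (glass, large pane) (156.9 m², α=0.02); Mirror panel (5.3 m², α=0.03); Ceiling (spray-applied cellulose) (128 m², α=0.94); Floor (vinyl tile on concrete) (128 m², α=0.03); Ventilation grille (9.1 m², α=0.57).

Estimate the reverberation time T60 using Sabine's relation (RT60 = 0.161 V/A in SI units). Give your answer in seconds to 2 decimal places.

0.60 seconds

Equivalent absorption area: A = 20.7×0.26 + 156.9×0.02 + 5.3×0.03 + 128×0.94 + 128×0.03 + 9.1×0.57 = 138.026 m².
V = 16·8·4 = 512 m³.
Sabine: RT60 = 0.161 × 512 / 138.026 = 0.60 s.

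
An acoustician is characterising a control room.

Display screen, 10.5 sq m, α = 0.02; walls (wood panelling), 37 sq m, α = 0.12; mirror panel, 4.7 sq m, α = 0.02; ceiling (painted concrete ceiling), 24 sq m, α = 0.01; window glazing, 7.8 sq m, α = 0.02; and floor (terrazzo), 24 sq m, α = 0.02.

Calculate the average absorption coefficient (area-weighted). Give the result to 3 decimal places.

S = Σ Sᵢ = 10.5 + 37 + 4.7 + 24 + 7.8 + 24 = 108.0 sq m.
Σ(Sᵢαᵢ) = 10.5·0.02 + 37·0.12 + 4.7·0.02 + 24·0.01 + 7.8·0.02 + 24·0.02 = 5.620.
ᾱ = 5.620 / 108.0 = 0.052.

0.052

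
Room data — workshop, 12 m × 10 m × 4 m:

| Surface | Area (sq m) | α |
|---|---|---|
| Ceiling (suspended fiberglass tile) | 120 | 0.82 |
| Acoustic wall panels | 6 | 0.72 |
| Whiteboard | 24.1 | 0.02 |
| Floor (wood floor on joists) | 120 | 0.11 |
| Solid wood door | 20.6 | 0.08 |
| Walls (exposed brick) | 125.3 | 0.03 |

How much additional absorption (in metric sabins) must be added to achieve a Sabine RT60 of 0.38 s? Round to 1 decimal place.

81.6 sabins

Total absorption A₁ = 120×0.82 + 6×0.72 + 24.1×0.02 + 120×0.11 + 20.6×0.08 + 125.3×0.03
  = 98.400 + 4.320 + 0.482 + 13.200 + 1.648 + 3.759 = 121.809 sq m sabins.
For T = 0.38 s, need A₂ = 0.161·V/T = 0.161·480/0.38 = 203.368 sabins.
Shortfall: 203.368 − 121.809 = 81.6 sabins.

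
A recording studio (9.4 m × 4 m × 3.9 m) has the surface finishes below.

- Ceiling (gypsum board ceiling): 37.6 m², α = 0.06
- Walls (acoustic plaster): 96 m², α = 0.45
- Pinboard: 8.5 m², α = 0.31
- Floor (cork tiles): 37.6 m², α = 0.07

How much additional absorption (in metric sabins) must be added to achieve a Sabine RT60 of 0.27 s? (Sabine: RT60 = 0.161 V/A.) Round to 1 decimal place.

A₁ = Σ Sᵢαᵢ = 37.6·0.06 + 96·0.45 + 8.5·0.31 + 37.6·0.07 = 50.723 sabins.
V = 146.64 m³. Required absorption A₂ = 0.161 × 146.64 / 0.27 = 87.441 sabins.
Shortfall: 87.441 − 50.723 = 36.7 sabins.

36.7 sabins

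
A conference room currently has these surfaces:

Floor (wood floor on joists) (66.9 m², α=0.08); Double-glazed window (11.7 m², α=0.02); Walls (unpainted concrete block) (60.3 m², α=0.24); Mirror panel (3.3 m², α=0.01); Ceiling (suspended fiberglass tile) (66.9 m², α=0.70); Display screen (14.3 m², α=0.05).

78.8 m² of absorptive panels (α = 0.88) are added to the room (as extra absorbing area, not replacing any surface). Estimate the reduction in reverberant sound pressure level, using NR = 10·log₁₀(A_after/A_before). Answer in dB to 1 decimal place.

Total absorption A_before = 66.9·0.08 + 11.7·0.02 + 60.3·0.24 + 3.3·0.01 + 66.9·0.70 + 14.3·0.05
  = 5.352 + 0.234 + 14.472 + 0.033 + 46.830 + 0.715 = 67.636 m² sabins.
Added absorption = 78.8 × 0.88 = 69.344 sabins.
New total A_after = 136.980 sabins.
NR = 10·log₁₀(136.980/67.636) = 3.1 dB.

3.1 dB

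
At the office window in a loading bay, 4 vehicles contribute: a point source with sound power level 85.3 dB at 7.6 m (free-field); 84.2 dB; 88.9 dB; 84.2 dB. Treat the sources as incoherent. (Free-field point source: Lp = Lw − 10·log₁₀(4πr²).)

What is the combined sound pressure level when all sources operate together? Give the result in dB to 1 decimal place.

91.1 dB

Source at 7.6 m: Lp = 85.3 − 10·log₁₀(4π·7.6²) = 85.3 − 10·log₁₀(725.834) = 56.7 dB.
Converting to relative power and adding: 10^(56.7/10) + 10^(84.2/10) + 10^(88.9/10) + 10^(84.2/10) = 1.303e+09.
L_total = 10·log₁₀(1.303e+09) = 91.1 dB.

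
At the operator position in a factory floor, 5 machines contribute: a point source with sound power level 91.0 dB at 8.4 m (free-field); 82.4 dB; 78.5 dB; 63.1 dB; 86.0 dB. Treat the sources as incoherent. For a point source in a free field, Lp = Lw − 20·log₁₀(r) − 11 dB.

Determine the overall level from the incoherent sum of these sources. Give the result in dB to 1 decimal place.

Source at 8.4 m: Lp = 91.0 − 20·log₁₀(8.4) − 11 = 61.5 dB.
Converting to relative power and adding: 10^(61.5/10) + 10^(82.4/10) + 10^(78.5/10) + 10^(63.1/10) + 10^(86.0/10) = 6.461e+08.
Back to dB: 10·log₁₀ Σ = 88.1 dB.

88.1 dB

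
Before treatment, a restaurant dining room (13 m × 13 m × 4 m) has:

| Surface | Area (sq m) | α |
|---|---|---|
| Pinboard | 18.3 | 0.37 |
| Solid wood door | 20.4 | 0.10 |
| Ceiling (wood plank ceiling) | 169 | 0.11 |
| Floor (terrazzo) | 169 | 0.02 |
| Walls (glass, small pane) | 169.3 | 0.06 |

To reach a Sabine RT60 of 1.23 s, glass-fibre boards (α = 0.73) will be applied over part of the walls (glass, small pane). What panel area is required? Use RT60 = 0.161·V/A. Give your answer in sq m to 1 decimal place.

71.0

Summing Sᵢαᵢ: 6.771 + 2.040 + 18.590 + 3.380 + 10.158 → A₁ = 40.939 sabins.
V = 676 m³. Target absorption A₂ = 0.161 × 676 / 1.23 = 88.485 sabins.
ΔA needed = 88.485 − 40.939 = 47.546 sabins.
Each sq m of panel replacing the walls (glass, small pane) adds (0.73 − 0.06) = 0.67 sabins.
Panel area = 47.546 / 0.67 = 71.0 sq m.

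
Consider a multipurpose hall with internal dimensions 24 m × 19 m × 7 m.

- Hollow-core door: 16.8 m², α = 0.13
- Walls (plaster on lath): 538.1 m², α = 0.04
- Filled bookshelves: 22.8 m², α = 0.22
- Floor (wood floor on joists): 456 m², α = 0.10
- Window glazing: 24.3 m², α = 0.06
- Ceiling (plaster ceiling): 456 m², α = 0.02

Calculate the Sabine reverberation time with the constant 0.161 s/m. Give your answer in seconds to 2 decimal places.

Equivalent absorption area: A = 16.8*0.13 + 538.1*0.04 + 22.8*0.22 + 456*0.10 + 24.3*0.06 + 456*0.02 = 84.902 m².
Volume V = 24 × 19 × 7 = 3192 m³.
Sabine: RT60 = 0.161 × 3192 / 84.902 = 6.05 s.

6.05 sec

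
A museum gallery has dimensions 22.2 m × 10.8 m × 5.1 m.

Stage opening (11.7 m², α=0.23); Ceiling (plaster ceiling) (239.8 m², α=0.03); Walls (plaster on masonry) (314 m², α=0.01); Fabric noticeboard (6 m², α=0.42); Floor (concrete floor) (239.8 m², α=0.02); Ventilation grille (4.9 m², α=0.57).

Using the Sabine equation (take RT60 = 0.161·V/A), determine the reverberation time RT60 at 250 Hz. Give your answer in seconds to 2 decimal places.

8.51 seconds

A = Σ Sᵢαᵢ = 11.7×0.23 + 239.8×0.03 + 314×0.01 + 6×0.42 + 239.8×0.02 + 4.9×0.57 = 23.134 sabins.
V = 22.2·10.8·5.1 = 1222.776 m³.
RT60 = 0.161 · V / A = 0.161 × 1222.776 / 23.134 = 8.51 s.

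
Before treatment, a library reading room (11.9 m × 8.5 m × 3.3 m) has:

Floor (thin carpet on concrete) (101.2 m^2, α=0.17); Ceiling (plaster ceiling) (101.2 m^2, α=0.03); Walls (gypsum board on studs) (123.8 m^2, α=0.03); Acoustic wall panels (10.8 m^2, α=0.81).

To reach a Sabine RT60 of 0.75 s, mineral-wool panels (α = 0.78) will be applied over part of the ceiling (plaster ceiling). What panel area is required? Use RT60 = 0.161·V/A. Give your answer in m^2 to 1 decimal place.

51.9

Equivalent absorption area: A₁ = 101.2×0.17 + 101.2×0.03 + 123.8×0.03 + 10.8×0.81 = 32.702 m^2.
Required A₂ = 0.161·333.795/0.75 = 71.655 sabins.
Absorption to add: 71.655 − 32.702 = 38.953 sabins.
Each m^2 of panel replacing the ceiling (plaster ceiling) adds (0.78 − 0.03) = 0.75 sabins.
Panel area = 38.953 / 0.75 = 51.9 m^2.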